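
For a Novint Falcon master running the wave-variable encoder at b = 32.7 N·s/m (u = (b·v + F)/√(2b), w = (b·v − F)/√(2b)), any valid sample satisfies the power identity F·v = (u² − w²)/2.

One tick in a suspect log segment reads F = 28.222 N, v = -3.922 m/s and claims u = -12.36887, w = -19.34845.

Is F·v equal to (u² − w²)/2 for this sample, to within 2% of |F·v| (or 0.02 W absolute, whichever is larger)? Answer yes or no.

F·v = 28.222×(-3.922) = -110.68668 W.
(u² − w²)/2 = (152.98895 − 374.36252)/2 = -110.68679 W.
|Δ| = 0.00010;  2% of max(1, |F·v|) = 2.21373.

yes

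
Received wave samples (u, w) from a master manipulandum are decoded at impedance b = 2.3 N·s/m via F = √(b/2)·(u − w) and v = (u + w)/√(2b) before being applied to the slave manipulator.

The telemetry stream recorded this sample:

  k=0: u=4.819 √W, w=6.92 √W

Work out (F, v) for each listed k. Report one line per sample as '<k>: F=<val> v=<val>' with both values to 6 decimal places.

k=0: u−w=-2.101000, u+w=11.739000; √(b/2)=1.072381, √(2b)=2.144761; F=1.072381×(-2.101)=-2.253071, v=11.739000/2.144761=5.473337

0: F=-2.253071 v=5.473337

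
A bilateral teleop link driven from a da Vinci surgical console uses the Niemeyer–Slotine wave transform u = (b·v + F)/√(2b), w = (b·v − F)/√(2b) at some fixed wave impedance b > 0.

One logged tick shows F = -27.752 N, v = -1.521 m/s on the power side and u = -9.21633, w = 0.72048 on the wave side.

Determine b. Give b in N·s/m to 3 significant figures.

b = 15.6 N·s/m

u + w = -8.4958;  u + w = √(2b)·v, so √(2b) = -8.4958/(-1.521) = 5.5857.
b = (√(2b))²/2 = 31.2000/2 = 15.6000.
(Check via u − w = 2F/√(2b): u − w = -9.9368, 2F/√(2b) = -9.9368.)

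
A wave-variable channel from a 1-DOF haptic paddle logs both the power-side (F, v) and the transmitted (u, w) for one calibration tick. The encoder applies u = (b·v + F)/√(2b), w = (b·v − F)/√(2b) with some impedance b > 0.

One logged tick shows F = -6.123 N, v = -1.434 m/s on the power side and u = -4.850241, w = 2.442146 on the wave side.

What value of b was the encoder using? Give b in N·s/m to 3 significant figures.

u + w = -2.408095;  u + w = √(2b)·v, so √(2b) = -2.408095/(-1.434) = 1.679285.
b = (√(2b))²/2 = 2.819999/2 = 1.409999.
(Check via u − w = 2F/√(2b): u − w = -7.292387, 2F/√(2b) = -7.292388.)

b = 1.41 N·s/m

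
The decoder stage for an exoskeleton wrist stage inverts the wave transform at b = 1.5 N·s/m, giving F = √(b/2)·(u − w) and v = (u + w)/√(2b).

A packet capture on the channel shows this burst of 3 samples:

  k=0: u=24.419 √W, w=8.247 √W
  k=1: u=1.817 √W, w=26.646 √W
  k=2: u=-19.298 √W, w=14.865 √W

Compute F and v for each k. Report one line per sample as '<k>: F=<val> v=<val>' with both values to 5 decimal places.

k=0: u−w=16.17200, u+w=32.66600; √(b/2)=0.86603, √(2b)=1.73205; F=0.86603×16.172=14.00536, v=32.66600/1.73205=18.85972
k=1: u−w=-24.82900, u+w=28.46300; √(b/2)=0.86603, √(2b)=1.73205; F=0.86603×(-24.829)=-21.50254, v=28.46300/1.73205=16.43312
k=2: u−w=-34.16300, u+w=-4.43300; √(b/2)=0.86603, √(2b)=1.73205; F=0.86603×(-34.163)=-29.58603, v=-4.43300/1.73205=-2.55939

0: F=14.00536 v=18.85972
1: F=-21.50254 v=16.43312
2: F=-29.58603 v=-2.55939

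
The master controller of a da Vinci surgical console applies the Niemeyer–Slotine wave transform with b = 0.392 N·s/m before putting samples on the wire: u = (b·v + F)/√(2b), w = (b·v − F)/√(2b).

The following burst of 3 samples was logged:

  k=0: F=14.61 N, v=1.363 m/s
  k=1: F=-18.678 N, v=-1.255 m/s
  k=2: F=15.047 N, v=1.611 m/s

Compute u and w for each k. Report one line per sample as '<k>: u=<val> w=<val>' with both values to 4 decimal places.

0: u=17.1037 w=-15.8969
1: u=-21.6503 w=20.5390
2: u=17.7071 w=-16.2806

k=0: b·v=0.392×1.363=0.5343; √(2b)=0.8854; u=(0.5343+14.61)/0.8854=17.1037, w=(0.5343−14.61)/0.8854=-15.8969
k=1: b·v=0.392×(-1.255)=-0.4920; √(2b)=0.8854; u=(-0.4920+(-18.678))/0.8854=-21.6503, w=(-0.4920−(-18.678))/0.8854=20.5390
k=2: b·v=0.392×1.611=0.6315; √(2b)=0.8854; u=(0.6315+15.047)/0.8854=17.7071, w=(0.6315−15.047)/0.8854=-16.2806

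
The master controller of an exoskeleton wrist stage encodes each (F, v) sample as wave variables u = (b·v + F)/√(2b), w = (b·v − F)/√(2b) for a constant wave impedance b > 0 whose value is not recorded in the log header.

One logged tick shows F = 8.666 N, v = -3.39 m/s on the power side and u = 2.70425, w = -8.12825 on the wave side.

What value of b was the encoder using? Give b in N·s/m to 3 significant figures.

u + w = -5.42400;  u + w = √(2b)·v, so √(2b) = -5.42400/(-3.39) = 1.60000.
b = (√(2b))²/2 = 2.56000/2 = 1.28000.
(Check via u − w = 2F/√(2b): u − w = 10.83250, 2F/√(2b) = 10.83250.)

b = 1.28 N·s/m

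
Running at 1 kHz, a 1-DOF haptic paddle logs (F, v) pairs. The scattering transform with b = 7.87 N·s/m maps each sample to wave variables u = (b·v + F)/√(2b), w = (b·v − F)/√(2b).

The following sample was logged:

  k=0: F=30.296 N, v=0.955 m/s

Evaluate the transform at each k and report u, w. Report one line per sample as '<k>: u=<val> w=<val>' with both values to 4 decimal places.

k=0: b·v=7.87×0.955=7.5158; √(2b)=3.9674; u=(7.5158+30.296)/3.9674=9.5307, w=(7.5158−30.296)/3.9674=-5.7419

0: u=9.5307 w=-5.7419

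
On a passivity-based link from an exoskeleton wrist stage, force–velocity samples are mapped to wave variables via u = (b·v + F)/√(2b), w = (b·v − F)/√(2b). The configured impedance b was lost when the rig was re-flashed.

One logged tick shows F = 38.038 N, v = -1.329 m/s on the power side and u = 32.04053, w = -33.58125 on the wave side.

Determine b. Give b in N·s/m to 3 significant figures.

b = 0.672 N·s/m

u + w = -1.5407;  u + w = √(2b)·v, so √(2b) = -1.5407/(-1.329) = 1.1593.
b = (√(2b))²/2 = 1.3440/2 = 0.6720.
(Check via u − w = 2F/√(2b): u − w = 65.6218, 2F/√(2b) = 65.6219.)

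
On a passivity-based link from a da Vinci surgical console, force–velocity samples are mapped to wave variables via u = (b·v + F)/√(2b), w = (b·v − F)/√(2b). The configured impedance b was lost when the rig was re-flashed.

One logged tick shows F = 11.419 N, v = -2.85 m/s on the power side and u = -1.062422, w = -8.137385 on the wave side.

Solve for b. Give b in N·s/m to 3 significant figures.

u + w = -9.199807;  u + w = √(2b)·v, so √(2b) = -9.199807/(-2.85) = 3.228002.
b = (√(2b))²/2 = 10.420000/2 = 5.210000.
(Check via u − w = 2F/√(2b): u − w = 7.074963, 2F/√(2b) = 7.074964.)

b = 5.21 N·s/m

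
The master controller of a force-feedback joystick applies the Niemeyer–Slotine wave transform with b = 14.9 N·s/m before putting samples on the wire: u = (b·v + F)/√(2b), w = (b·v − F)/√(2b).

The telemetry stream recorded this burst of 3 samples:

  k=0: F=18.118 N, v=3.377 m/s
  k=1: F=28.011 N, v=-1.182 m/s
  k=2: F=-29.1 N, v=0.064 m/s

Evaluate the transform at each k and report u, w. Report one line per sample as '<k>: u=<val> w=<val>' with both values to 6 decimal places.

k=0: b·v=14.9×3.377=50.317300; √(2b)=5.458938; u=(50.317300+18.118)/5.458938=12.536377, w=(50.317300−18.118)/5.458938=5.898455
k=1: b·v=14.9×(-1.182)=-17.611800; √(2b)=5.458938; u=(-17.611800+28.011)/5.458938=1.904986, w=(-17.611800−28.011)/5.458938=-8.357450
k=2: b·v=14.9×0.064=0.953600; √(2b)=5.458938; u=(0.953600+(-29.1))/5.458938=-5.156022, w=(0.953600−(-29.1))/5.458938=5.505394

0: u=12.536377 w=5.898455
1: u=1.904986 w=-8.357450
2: u=-5.156022 w=5.505394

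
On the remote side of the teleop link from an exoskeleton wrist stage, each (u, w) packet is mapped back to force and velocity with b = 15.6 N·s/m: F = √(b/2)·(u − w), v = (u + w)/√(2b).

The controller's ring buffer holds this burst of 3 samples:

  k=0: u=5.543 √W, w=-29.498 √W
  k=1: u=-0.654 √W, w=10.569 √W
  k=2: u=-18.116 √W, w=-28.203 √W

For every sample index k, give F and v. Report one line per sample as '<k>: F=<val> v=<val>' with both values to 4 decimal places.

0: F=97.8642 v=-4.2886
1: F=-31.3441 v=1.7751
2: F=28.1715 v=-8.2924

k=0: u−w=35.0410, u+w=-23.9550; √(b/2)=2.7928, √(2b)=5.5857; F=2.7928×35.041=97.8642, v=-23.9550/5.5857=-4.2886
k=1: u−w=-11.2230, u+w=9.9150; √(b/2)=2.7928, √(2b)=5.5857; F=2.7928×(-11.223)=-31.3441, v=9.9150/5.5857=1.7751
k=2: u−w=10.0870, u+w=-46.3190; √(b/2)=2.7928, √(2b)=5.5857; F=2.7928×10.087=28.1715, v=-46.3190/5.5857=-8.2924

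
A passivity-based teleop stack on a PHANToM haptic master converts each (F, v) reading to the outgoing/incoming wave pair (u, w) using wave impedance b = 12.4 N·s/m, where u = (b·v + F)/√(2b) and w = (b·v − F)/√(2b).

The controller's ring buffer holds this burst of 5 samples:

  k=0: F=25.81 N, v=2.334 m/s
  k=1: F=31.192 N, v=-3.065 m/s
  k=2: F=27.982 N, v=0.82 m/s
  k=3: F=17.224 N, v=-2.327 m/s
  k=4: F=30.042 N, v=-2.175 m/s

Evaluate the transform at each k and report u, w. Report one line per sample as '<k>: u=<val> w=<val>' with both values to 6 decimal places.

0: u=10.994386 w=0.628840
1: u=-1.368284 w=-13.895293
2: u=7.660704 w=-3.577137
3: u=-2.335521 w=-9.252846
4: u=0.616872 w=-11.448285

k=0: b·v=12.4×2.334=28.941600; √(2b)=4.979960; u=(28.941600+25.81)/4.979960=10.994386, w=(28.941600−25.81)/4.979960=0.628840
k=1: b·v=12.4×(-3.065)=-38.006000; √(2b)=4.979960; u=(-38.006000+31.192)/4.979960=-1.368284, w=(-38.006000−31.192)/4.979960=-13.895293
k=2: b·v=12.4×0.82=10.168000; √(2b)=4.979960; u=(10.168000+27.982)/4.979960=7.660704, w=(10.168000−27.982)/4.979960=-3.577137
k=3: b·v=12.4×(-2.327)=-28.854800; √(2b)=4.979960; u=(-28.854800+17.224)/4.979960=-2.335521, w=(-28.854800−17.224)/4.979960=-9.252846
k=4: b·v=12.4×(-2.175)=-26.970000; √(2b)=4.979960; u=(-26.970000+30.042)/4.979960=0.616872, w=(-26.970000−30.042)/4.979960=-11.448285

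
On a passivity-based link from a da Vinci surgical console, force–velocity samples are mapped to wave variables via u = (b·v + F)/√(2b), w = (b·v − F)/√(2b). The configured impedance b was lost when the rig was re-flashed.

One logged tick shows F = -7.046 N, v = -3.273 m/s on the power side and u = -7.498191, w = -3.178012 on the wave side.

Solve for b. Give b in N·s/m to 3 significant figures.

u + w = -10.676203;  u + w = √(2b)·v, so √(2b) = -10.676203/(-3.273) = 3.261901.
b = (√(2b))²/2 = 10.640000/2 = 5.320000.
(Check via u − w = 2F/√(2b): u − w = -4.320179, 2F/√(2b) = -4.320180.)

b = 5.32 N·s/m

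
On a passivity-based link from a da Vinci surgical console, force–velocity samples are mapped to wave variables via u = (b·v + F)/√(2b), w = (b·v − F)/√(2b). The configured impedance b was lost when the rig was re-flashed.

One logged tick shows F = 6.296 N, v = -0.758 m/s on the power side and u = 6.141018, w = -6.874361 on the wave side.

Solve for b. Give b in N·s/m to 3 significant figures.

b = 0.468 N·s/m

u + w = -0.733343;  u + w = √(2b)·v, so √(2b) = -0.733343/(-0.758) = 0.967471.
b = (√(2b))²/2 = 0.936000/2 = 0.468000.
(Check via u − w = 2F/√(2b): u − w = 13.015379, 2F/√(2b) = 13.015378.)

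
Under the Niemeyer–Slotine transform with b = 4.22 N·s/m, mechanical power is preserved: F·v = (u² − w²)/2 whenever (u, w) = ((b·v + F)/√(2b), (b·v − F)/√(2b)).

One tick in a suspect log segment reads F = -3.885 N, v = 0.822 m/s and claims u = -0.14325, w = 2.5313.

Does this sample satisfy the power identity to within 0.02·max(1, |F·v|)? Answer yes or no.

yes

F·v = (-3.885)×0.822 = -3.19347 W.
(u² − w²)/2 = (0.02052 − 6.40748)/2 = -3.19348 W.
|Δ| = 0.00001;  2% of max(1, |F·v|) = 0.06387.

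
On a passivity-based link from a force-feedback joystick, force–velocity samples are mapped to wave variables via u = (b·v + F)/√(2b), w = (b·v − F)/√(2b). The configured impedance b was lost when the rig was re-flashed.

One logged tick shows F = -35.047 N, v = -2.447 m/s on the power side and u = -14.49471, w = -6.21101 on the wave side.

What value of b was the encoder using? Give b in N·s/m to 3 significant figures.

u + w = -20.70572;  u + w = √(2b)·v, so √(2b) = -20.70572/(-2.447) = 8.46168.
b = (√(2b))²/2 = 71.59995/2 = 35.79998.
(Check via u − w = 2F/√(2b): u − w = -8.28370, 2F/√(2b) = -8.28370.)

b = 35.8 N·s/m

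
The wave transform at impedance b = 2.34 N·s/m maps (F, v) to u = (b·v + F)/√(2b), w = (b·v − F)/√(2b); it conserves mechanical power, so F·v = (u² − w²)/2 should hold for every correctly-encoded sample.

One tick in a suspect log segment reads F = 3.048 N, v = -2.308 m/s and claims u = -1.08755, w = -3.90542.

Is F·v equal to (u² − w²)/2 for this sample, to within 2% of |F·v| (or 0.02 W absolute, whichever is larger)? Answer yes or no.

F·v = 3.048×(-2.308) = -7.03478 W.
(u² − w²)/2 = (1.18277 − 15.25231)/2 = -7.03477 W.
|Δ| = 0.00001;  2% of max(1, |F·v|) = 0.14070.

yes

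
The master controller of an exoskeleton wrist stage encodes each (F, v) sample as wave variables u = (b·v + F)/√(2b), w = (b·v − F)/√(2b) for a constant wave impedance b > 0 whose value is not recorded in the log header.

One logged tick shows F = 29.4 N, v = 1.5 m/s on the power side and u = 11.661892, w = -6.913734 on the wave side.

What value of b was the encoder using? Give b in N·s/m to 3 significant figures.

u + w = 4.748158;  u + w = √(2b)·v, so √(2b) = 4.748158/1.5 = 3.165439.
b = (√(2b))²/2 = 10.020002/2 = 5.010001.
(Check via u − w = 2F/√(2b): u − w = 18.575626, 2F/√(2b) = 18.575624.)

b = 5.01 N·s/m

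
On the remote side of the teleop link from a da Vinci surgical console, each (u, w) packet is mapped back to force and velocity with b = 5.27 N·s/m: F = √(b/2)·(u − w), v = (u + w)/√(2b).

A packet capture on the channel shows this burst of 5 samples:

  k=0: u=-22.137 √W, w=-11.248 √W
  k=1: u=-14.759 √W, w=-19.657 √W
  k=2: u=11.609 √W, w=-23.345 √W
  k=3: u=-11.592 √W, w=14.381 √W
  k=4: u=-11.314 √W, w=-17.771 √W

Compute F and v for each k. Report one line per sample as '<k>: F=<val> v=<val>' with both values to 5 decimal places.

k=0: u−w=-10.88900, u+w=-33.38500; √(b/2)=1.62327, √(2b)=3.24654; F=1.62327×(-10.889)=-17.67577, v=-33.38500/3.24654=-10.28327
k=1: u−w=4.89800, u+w=-34.41600; √(b/2)=1.62327, √(2b)=3.24654; F=1.62327×4.898=7.95077, v=-34.41600/3.24654=-10.60084
k=2: u−w=34.95400, u+w=-11.73600; √(b/2)=1.62327, √(2b)=3.24654; F=1.62327×34.954=56.73972, v=-11.73600/3.24654=-3.61493
k=3: u−w=-25.97300, u+w=2.78900; √(b/2)=1.62327, √(2b)=3.24654; F=1.62327×(-25.973)=-42.16115, v=2.78900/3.24654=0.85907
k=4: u−w=6.45700, u+w=-29.08500; √(b/2)=1.62327, √(2b)=3.24654; F=1.62327×6.457=10.48144, v=-29.08500/3.24654=-8.95878

0: F=-17.67577 v=-10.28327
1: F=7.95077 v=-10.60084
2: F=56.73972 v=-3.61493
3: F=-42.16115 v=0.85907
4: F=10.48144 v=-8.95878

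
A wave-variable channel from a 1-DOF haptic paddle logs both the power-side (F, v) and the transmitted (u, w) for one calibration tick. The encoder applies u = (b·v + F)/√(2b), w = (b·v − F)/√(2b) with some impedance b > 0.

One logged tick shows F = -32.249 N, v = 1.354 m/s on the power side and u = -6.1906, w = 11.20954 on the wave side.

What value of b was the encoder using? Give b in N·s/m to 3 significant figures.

b = 6.87 N·s/m

u + w = 5.0189;  u + w = √(2b)·v, so √(2b) = 5.0189/1.354 = 3.7068.
b = (√(2b))²/2 = 13.7400/2 = 6.8700.
(Check via u − w = 2F/√(2b): u − w = -17.4001, 2F/√(2b) = -17.4001.)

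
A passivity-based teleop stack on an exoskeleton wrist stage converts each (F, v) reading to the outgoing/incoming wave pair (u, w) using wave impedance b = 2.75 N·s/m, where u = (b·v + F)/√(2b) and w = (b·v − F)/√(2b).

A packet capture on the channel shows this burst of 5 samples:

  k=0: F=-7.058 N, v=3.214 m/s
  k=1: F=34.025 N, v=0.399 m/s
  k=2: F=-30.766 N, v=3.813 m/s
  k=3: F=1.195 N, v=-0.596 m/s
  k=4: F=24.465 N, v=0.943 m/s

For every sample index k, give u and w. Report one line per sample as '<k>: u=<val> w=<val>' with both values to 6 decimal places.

k=0: b·v=2.75×3.214=8.838500; √(2b)=2.345208; u=(8.838500+(-7.058))/2.345208=0.759208, w=(8.838500−(-7.058))/2.345208=6.778290
k=1: b·v=2.75×0.399=1.097250; √(2b)=2.345208; u=(1.097250+34.025)/2.345208=14.976178, w=(1.097250−34.025)/2.345208=-14.040440
k=2: b·v=2.75×3.813=10.485750; √(2b)=2.345208; u=(10.485750+(-30.766))/2.345208=-8.647528, w=(10.485750−(-30.766))/2.345208=17.589805
k=3: b·v=2.75×(-0.596)=-1.639000; √(2b)=2.345208; u=(-1.639000+1.195)/2.345208=-0.189322, w=(-1.639000−1.195)/2.345208=-1.208422
k=4: b·v=2.75×0.943=2.593250; √(2b)=2.345208; u=(2.593250+24.465)/2.345208=11.537677, w=(2.593250−24.465)/2.345208=-9.326146

0: u=0.759208 w=6.778290
1: u=14.976178 w=-14.040440
2: u=-8.647528 w=17.589805
3: u=-0.189322 w=-1.208422
4: u=11.537677 w=-9.326146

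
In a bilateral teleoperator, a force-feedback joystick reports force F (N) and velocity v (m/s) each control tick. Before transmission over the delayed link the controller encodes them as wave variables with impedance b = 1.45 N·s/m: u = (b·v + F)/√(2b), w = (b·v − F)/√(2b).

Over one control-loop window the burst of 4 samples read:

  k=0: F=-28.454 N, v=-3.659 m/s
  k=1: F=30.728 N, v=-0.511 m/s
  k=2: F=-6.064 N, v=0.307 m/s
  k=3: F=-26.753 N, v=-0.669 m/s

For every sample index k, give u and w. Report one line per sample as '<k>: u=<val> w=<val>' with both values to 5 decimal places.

0: u=-19.82429 w=13.59324
1: u=17.60900 w=-18.47920
2: u=-3.29950 w=3.82230
3: u=-16.27954 w=15.14027

k=0: b·v=1.45×(-3.659)=-5.30555; √(2b)=1.70294; u=(-5.30555+(-28.454))/1.70294=-19.82429, w=(-5.30555−(-28.454))/1.70294=13.59324
k=1: b·v=1.45×(-0.511)=-0.74095; √(2b)=1.70294; u=(-0.74095+30.728)/1.70294=17.60900, w=(-0.74095−30.728)/1.70294=-18.47920
k=2: b·v=1.45×0.307=0.44515; √(2b)=1.70294; u=(0.44515+(-6.064))/1.70294=-3.29950, w=(0.44515−(-6.064))/1.70294=3.82230
k=3: b·v=1.45×(-0.669)=-0.97005; √(2b)=1.70294; u=(-0.97005+(-26.753))/1.70294=-16.27954, w=(-0.97005−(-26.753))/1.70294=15.14027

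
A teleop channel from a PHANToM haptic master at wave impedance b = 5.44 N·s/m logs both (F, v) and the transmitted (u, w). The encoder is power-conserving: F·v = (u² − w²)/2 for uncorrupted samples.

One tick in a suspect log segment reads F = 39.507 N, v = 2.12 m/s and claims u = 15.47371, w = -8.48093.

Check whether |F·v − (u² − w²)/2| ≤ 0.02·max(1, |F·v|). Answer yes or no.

F·v = 39.507×2.12 = 83.75484 W.
(u² − w²)/2 = (239.43570 − 71.92617)/2 = 83.75476 W.
|Δ| = 0.00008;  2% of max(1, |F·v|) = 1.67510.

yes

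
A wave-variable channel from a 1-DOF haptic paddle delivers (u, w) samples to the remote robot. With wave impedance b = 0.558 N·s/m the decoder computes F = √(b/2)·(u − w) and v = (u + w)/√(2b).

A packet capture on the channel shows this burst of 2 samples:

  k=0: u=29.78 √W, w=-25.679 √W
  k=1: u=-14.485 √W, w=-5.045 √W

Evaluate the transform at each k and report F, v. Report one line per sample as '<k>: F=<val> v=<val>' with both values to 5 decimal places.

k=0: u−w=55.45900, u+w=4.10100; √(b/2)=0.52820, √(2b)=1.05641; F=0.52820×55.459=29.29369, v=4.10100/1.05641=3.88202
k=1: u−w=-9.44000, u+w=-19.53000; √(b/2)=0.52820, √(2b)=1.05641; F=0.52820×(-9.44)=-4.98625, v=-19.53000/1.05641=-18.48716

0: F=29.29369 v=3.88202
1: F=-4.98625 v=-18.48716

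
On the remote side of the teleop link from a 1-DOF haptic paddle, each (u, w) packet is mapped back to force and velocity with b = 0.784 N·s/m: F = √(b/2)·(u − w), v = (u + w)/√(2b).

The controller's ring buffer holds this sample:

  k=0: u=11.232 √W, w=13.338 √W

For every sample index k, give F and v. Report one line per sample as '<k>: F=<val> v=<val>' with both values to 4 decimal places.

0: F=-1.3186 v=19.6215

k=0: u−w=-2.1060, u+w=24.5700; √(b/2)=0.6261, √(2b)=1.2522; F=0.6261×(-2.106)=-1.3186, v=24.5700/1.2522=19.6215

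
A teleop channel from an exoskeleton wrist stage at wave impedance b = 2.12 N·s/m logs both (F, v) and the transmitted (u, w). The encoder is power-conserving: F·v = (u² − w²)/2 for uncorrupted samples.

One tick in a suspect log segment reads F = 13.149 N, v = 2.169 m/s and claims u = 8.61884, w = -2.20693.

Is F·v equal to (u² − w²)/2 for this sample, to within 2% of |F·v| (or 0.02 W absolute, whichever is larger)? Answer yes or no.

F·v = 13.149×2.169 = 28.52018 W.
(u² − w²)/2 = (74.28440 − 4.87054)/2 = 34.70693 W.
|Δ| = 6.18675;  2% of max(1, |F·v|) = 0.57040.

no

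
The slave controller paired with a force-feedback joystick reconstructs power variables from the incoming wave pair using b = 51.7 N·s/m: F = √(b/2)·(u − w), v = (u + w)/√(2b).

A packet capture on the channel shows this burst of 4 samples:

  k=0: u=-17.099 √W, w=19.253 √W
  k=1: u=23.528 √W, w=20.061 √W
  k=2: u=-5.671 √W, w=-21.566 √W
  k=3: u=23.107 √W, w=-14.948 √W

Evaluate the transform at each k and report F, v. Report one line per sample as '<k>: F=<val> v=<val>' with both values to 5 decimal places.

k=0: u−w=-36.35200, u+w=2.15400; √(b/2)=5.08429, √(2b)=10.16858; F=5.08429×(-36.352)=-184.82409, v=2.15400/10.16858=0.21183
k=1: u−w=3.46700, u+w=43.58900; √(b/2)=5.08429, √(2b)=10.16858; F=5.08429×3.467=17.62723, v=43.58900/10.16858=4.28664
k=2: u−w=15.89500, u+w=-27.23700; √(b/2)=5.08429, √(2b)=10.16858; F=5.08429×15.895=80.81478, v=-27.23700/10.16858=-2.67855
k=3: u−w=38.05500, u+w=8.15900; √(b/2)=5.08429, √(2b)=10.16858; F=5.08429×38.055=193.48264, v=8.15900/10.16858=0.80237

0: F=-184.82409 v=0.21183
1: F=17.62723 v=4.28664
2: F=80.81478 v=-2.67855
3: F=193.48264 v=0.80237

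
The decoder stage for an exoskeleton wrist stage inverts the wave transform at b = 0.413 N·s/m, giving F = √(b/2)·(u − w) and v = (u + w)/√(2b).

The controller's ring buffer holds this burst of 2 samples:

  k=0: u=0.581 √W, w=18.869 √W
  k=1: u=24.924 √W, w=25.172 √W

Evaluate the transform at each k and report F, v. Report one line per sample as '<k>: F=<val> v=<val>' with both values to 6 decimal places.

0: F=-8.310483 v=21.400779
1: F=-0.112697 v=55.120485

k=0: u−w=-18.288000, u+w=19.450000; √(b/2)=0.454423, √(2b)=0.908845; F=0.454423×(-18.288)=-8.310483, v=19.450000/0.908845=21.400779
k=1: u−w=-0.248000, u+w=50.096000; √(b/2)=0.454423, √(2b)=0.908845; F=0.454423×(-0.248)=-0.112697, v=50.096000/0.908845=55.120485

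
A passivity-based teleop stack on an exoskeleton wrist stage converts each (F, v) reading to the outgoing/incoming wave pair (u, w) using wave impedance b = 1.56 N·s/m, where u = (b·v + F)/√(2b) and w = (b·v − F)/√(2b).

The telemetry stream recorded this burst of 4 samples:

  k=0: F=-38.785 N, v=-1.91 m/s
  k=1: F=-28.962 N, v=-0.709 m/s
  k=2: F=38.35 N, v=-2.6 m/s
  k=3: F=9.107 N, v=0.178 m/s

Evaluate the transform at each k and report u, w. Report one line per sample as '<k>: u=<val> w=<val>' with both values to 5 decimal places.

0: u=-23.64455 w=20.27082
1: u=-17.02268 w=15.77033
2: u=19.41515 w=-24.00767
3: u=5.31303 w=-4.99862

k=0: b·v=1.56×(-1.91)=-2.97960; √(2b)=1.76635; u=(-2.97960+(-38.785))/1.76635=-23.64455, w=(-2.97960−(-38.785))/1.76635=20.27082
k=1: b·v=1.56×(-0.709)=-1.10604; √(2b)=1.76635; u=(-1.10604+(-28.962))/1.76635=-17.02268, w=(-1.10604−(-28.962))/1.76635=15.77033
k=2: b·v=1.56×(-2.6)=-4.05600; √(2b)=1.76635; u=(-4.05600+38.35)/1.76635=19.41515, w=(-4.05600−38.35)/1.76635=-24.00767
k=3: b·v=1.56×0.178=0.27768; √(2b)=1.76635; u=(0.27768+9.107)/1.76635=5.31303, w=(0.27768−9.107)/1.76635=-4.99862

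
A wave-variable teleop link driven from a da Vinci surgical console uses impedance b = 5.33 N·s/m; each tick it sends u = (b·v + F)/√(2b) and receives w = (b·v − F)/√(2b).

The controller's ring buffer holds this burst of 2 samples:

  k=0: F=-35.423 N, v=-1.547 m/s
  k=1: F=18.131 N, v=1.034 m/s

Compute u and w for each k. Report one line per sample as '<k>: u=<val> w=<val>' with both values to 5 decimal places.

0: u=-13.37488 w=8.32397
1: u=7.24119 w=-3.86521

k=0: b·v=5.33×(-1.547)=-8.24551; √(2b)=3.26497; u=(-8.24551+(-35.423))/3.26497=-13.37488, w=(-8.24551−(-35.423))/3.26497=8.32397
k=1: b·v=5.33×1.034=5.51122; √(2b)=3.26497; u=(5.51122+18.131)/3.26497=7.24119, w=(5.51122−18.131)/3.26497=-3.86521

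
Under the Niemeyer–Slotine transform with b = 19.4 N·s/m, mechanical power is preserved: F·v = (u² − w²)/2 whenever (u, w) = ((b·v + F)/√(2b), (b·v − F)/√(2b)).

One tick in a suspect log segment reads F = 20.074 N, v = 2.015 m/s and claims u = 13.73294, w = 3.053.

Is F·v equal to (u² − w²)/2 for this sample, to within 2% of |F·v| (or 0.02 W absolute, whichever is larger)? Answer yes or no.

F·v = 20.074×2.015 = 40.4491 W.
(u² − w²)/2 = (188.5936 − 9.3208)/2 = 89.6364 W.
|Δ| = 49.1873;  2% of max(1, |F·v|) = 0.8090.

no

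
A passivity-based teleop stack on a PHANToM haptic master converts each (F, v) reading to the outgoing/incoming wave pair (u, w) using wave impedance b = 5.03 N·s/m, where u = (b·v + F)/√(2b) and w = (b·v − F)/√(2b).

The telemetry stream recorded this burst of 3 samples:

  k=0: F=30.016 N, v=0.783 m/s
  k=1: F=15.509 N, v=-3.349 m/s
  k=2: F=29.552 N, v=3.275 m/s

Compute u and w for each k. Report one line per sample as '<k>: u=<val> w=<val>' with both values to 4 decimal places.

k=0: b·v=5.03×0.783=3.9385; √(2b)=3.1718; u=(3.9385+30.016)/3.1718=10.7053, w=(3.9385−30.016)/3.1718=-8.2218
k=1: b·v=5.03×(-3.349)=-16.8455; √(2b)=3.1718; u=(-16.8455+15.509)/3.1718=-0.4214, w=(-16.8455−15.509)/3.1718=-10.2008
k=2: b·v=5.03×3.275=16.4733; √(2b)=3.1718; u=(16.4733+29.552)/3.1718=14.5110, w=(16.4733−29.552)/3.1718=-4.1235

0: u=10.7053 w=-8.2218
1: u=-0.4214 w=-10.2008
2: u=14.5110 w=-4.1235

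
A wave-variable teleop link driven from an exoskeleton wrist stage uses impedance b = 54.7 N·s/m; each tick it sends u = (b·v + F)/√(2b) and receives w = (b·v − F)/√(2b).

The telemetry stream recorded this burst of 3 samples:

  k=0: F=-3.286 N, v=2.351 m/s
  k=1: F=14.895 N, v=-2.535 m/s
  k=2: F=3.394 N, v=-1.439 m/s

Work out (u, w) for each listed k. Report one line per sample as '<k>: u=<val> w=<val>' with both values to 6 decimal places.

0: u=11.980912 w=12.609244
1: u=-11.833275 w=-14.681419
2: u=-7.201080 w=-7.850062

k=0: b·v=54.7×2.351=128.599700; √(2b)=10.459445; u=(128.599700+(-3.286))/10.459445=11.980912, w=(128.599700−(-3.286))/10.459445=12.609244
k=1: b·v=54.7×(-2.535)=-138.664500; √(2b)=10.459445; u=(-138.664500+14.895)/10.459445=-11.833275, w=(-138.664500−14.895)/10.459445=-14.681419
k=2: b·v=54.7×(-1.439)=-78.713300; √(2b)=10.459445; u=(-78.713300+3.394)/10.459445=-7.201080, w=(-78.713300−3.394)/10.459445=-7.850062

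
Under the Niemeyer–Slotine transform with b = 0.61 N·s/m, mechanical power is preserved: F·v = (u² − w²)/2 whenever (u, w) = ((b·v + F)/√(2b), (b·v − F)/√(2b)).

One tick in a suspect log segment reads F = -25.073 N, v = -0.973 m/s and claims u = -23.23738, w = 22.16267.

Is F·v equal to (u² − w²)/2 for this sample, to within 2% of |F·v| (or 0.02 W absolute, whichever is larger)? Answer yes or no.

F·v = (-25.073)×(-0.973) = 24.39603 W.
(u² − w²)/2 = (539.97583 − 491.18394)/2 = 24.39594 W.
|Δ| = 0.00009;  2% of max(1, |F·v|) = 0.48792.

yes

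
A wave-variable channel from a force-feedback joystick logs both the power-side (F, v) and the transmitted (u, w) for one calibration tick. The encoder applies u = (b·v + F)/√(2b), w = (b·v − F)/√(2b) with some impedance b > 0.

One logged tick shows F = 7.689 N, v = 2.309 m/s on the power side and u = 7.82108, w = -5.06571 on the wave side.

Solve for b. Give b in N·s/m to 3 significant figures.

b = 0.712 N·s/m

u + w = 2.75537;  u + w = √(2b)·v, so √(2b) = 2.75537/2.309 = 1.19332.
b = (√(2b))²/2 = 1.42401/2 = 0.71200.
(Check via u − w = 2F/√(2b): u − w = 12.88679, 2F/√(2b) = 12.88676.)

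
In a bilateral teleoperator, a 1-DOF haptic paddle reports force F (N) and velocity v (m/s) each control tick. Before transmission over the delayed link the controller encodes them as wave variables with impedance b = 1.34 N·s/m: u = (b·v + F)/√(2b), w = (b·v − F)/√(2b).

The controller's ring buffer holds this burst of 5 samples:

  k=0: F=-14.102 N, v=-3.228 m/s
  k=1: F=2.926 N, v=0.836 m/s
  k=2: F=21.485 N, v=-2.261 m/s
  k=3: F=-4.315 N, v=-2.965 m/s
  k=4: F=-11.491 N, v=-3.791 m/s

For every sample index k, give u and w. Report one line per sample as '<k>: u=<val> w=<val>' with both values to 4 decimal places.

0: u=-11.2564 w=5.9719
1: u=2.4716 w=-1.1030
2: u=11.2733 w=-14.9748
3: u=-5.0628 w=0.2088
4: u=-10.1223 w=3.9162

k=0: b·v=1.34×(-3.228)=-4.3255; √(2b)=1.6371; u=(-4.3255+(-14.102))/1.6371=-11.2564, w=(-4.3255−(-14.102))/1.6371=5.9719
k=1: b·v=1.34×0.836=1.1202; √(2b)=1.6371; u=(1.1202+2.926)/1.6371=2.4716, w=(1.1202−2.926)/1.6371=-1.1030
k=2: b·v=1.34×(-2.261)=-3.0297; √(2b)=1.6371; u=(-3.0297+21.485)/1.6371=11.2733, w=(-3.0297−21.485)/1.6371=-14.9748
k=3: b·v=1.34×(-2.965)=-3.9731; √(2b)=1.6371; u=(-3.9731+(-4.315))/1.6371=-5.0628, w=(-3.9731−(-4.315))/1.6371=0.2088
k=4: b·v=1.34×(-3.791)=-5.0799; √(2b)=1.6371; u=(-5.0799+(-11.491))/1.6371=-10.1223, w=(-5.0799−(-11.491))/1.6371=3.9162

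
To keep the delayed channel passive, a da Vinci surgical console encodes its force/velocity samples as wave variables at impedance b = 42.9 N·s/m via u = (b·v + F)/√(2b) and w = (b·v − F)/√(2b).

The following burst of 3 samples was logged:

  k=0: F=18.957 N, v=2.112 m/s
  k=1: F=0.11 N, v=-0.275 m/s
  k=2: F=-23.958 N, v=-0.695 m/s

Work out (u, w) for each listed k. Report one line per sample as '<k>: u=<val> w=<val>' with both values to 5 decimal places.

k=0: b·v=42.9×2.112=90.60480; √(2b)=9.26283; u=(90.60480+18.957)/9.26283=11.82811, w=(90.60480−18.957)/9.26283=7.73498
k=1: b·v=42.9×(-0.275)=-11.79750; √(2b)=9.26283; u=(-11.79750+0.11)/9.26283=-1.26176, w=(-11.79750−0.11)/9.26283=-1.28551
k=2: b·v=42.9×(-0.695)=-29.81550; √(2b)=9.26283; u=(-29.81550+(-23.958))/9.26283=-5.80530, w=(-29.81550−(-23.958))/9.26283=-0.63237

0: u=11.82811 w=7.73498
1: u=-1.26176 w=-1.28551
2: u=-5.80530 w=-0.63237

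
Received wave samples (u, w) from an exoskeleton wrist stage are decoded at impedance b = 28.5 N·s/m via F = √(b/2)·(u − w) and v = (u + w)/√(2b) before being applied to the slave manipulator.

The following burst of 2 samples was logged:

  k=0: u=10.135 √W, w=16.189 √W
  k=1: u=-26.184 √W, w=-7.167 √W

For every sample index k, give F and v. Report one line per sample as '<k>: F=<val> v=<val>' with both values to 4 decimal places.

0: F=-22.8533 v=3.4867
1: F=-71.7876 v=-4.4174

k=0: u−w=-6.0540, u+w=26.3240; √(b/2)=3.7749, √(2b)=7.5498; F=3.7749×(-6.054)=-22.8533, v=26.3240/7.5498=3.4867
k=1: u−w=-19.0170, u+w=-33.3510; √(b/2)=3.7749, √(2b)=7.5498; F=3.7749×(-19.017)=-71.7876, v=-33.3510/7.5498=-4.4174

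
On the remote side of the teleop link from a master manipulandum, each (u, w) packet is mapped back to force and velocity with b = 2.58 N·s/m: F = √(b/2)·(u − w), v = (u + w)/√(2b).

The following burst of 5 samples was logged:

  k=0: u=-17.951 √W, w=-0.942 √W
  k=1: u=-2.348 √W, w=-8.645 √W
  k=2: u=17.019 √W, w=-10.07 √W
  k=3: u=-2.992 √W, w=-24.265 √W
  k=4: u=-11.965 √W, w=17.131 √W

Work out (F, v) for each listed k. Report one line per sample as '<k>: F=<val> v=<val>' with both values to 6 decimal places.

0: F=-19.318510 v=-8.317179
1: F=7.152017 v=-4.839398
2: F=30.767190 v=3.059127
3: F=24.161483 v=-11.999225
4: F=-33.046703 v=2.274205

k=0: u−w=-17.009000, u+w=-18.893000; √(b/2)=1.135782, √(2b)=2.271563; F=1.135782×(-17.009)=-19.318510, v=-18.893000/2.271563=-8.317179
k=1: u−w=6.297000, u+w=-10.993000; √(b/2)=1.135782, √(2b)=2.271563; F=1.135782×6.297=7.152017, v=-10.993000/2.271563=-4.839398
k=2: u−w=27.089000, u+w=6.949000; √(b/2)=1.135782, √(2b)=2.271563; F=1.135782×27.089=30.767190, v=6.949000/2.271563=3.059127
k=3: u−w=21.273000, u+w=-27.257000; √(b/2)=1.135782, √(2b)=2.271563; F=1.135782×21.273=24.161483, v=-27.257000/2.271563=-11.999225
k=4: u−w=-29.096000, u+w=5.166000; √(b/2)=1.135782, √(2b)=2.271563; F=1.135782×(-29.096)=-33.046703, v=5.166000/2.271563=2.274205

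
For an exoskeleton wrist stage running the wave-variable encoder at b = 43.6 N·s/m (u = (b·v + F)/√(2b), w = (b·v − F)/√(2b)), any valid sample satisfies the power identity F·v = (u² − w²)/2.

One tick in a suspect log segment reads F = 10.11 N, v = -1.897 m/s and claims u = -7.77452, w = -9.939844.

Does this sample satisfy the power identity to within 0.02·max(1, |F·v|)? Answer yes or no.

F·v = 10.11×(-1.897) = -19.178670 W.
(u² − w²)/2 = (60.443161 − 98.800499)/2 = -19.178669 W.
|Δ| = 0.000001;  2% of max(1, |F·v|) = 0.383573.

yes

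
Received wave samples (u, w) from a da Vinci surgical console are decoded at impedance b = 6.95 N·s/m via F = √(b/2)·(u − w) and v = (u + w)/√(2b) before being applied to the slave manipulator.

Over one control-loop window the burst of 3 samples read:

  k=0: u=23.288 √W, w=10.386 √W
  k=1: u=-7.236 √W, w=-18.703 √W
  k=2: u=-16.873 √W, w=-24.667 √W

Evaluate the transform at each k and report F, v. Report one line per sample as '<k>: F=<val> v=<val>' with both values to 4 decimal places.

k=0: u−w=12.9020, u+w=33.6740; √(b/2)=1.8641, √(2b)=3.7283; F=1.8641×12.902=24.0511, v=33.6740/3.7283=9.0321
k=1: u−w=11.4670, u+w=-25.9390; √(b/2)=1.8641, √(2b)=3.7283; F=1.8641×11.467=21.3760, v=-25.9390/3.7283=-6.9574
k=2: u−w=7.7940, u+w=-41.5400; √(b/2)=1.8641, √(2b)=3.7283; F=1.8641×7.794=14.5291, v=-41.5400/3.7283=-11.1419

0: F=24.0511 v=9.0321
1: F=21.3760 v=-6.9574
2: F=14.5291 v=-11.1419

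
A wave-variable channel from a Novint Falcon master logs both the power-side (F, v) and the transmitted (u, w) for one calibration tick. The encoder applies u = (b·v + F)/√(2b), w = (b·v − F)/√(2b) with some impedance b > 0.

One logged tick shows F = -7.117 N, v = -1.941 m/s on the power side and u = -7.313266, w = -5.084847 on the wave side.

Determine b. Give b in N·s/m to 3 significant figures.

u + w = -12.398113;  u + w = √(2b)·v, so √(2b) = -12.398113/(-1.941) = 6.387487.
b = (√(2b))²/2 = 40.799995/2 = 20.399997.
(Check via u − w = 2F/√(2b): u − w = -2.228419, 2F/√(2b) = -2.228419.)

b = 20.4 N·s/m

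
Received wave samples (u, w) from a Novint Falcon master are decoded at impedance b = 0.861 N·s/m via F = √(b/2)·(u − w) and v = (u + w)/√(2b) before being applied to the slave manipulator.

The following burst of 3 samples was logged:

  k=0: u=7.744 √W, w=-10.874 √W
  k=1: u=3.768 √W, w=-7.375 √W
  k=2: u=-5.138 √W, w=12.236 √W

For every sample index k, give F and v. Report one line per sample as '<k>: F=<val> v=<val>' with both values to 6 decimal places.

0: F=12.215735 v=-2.385216
1: F=7.311201 v=-2.748714
2: F=-11.399516 v=5.409030

k=0: u−w=18.618000, u+w=-3.130000; √(b/2)=0.656125, √(2b)=1.312250; F=0.656125×18.618=12.215735, v=-3.130000/1.312250=-2.385216
k=1: u−w=11.143000, u+w=-3.607000; √(b/2)=0.656125, √(2b)=1.312250; F=0.656125×11.143=7.311201, v=-3.607000/1.312250=-2.748714
k=2: u−w=-17.374000, u+w=7.098000; √(b/2)=0.656125, √(2b)=1.312250; F=0.656125×(-17.374)=-11.399516, v=7.098000/1.312250=5.409030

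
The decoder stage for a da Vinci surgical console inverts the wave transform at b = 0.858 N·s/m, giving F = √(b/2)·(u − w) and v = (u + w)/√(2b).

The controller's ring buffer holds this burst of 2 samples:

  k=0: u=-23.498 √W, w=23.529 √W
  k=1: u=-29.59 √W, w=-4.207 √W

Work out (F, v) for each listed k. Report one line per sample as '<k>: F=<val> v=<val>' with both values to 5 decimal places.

k=0: u−w=-47.02700, u+w=0.03100; √(b/2)=0.65498, √(2b)=1.30996; F=0.65498×(-47.027)=-30.80179, v=0.03100/1.30996=0.02366
k=1: u−w=-25.38300, u+w=-33.79700; √(b/2)=0.65498, √(2b)=1.30996; F=0.65498×(-25.383)=-16.62538, v=-33.79700/1.30996=-25.79999

0: F=-30.80179 v=0.02366
1: F=-16.62538 v=-25.79999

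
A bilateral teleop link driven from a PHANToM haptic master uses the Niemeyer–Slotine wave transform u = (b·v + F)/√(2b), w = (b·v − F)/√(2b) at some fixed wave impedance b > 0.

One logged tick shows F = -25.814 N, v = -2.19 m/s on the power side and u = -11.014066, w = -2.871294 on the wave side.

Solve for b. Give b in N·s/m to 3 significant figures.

u + w = -13.885360;  u + w = √(2b)·v, so √(2b) = -13.885360/(-2.19) = 6.340347.
b = (√(2b))²/2 = 40.200000/2 = 20.100000.
(Check via u − w = 2F/√(2b): u − w = -8.142772, 2F/√(2b) = -8.142772.)

b = 20.1 N·s/m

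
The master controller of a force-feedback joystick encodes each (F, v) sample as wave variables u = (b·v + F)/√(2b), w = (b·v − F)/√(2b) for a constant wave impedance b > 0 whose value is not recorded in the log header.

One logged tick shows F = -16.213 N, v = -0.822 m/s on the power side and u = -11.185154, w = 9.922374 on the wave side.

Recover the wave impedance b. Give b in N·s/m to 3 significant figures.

u + w = -1.262780;  u + w = √(2b)·v, so √(2b) = -1.262780/(-0.822) = 1.536229.
b = (√(2b))²/2 = 2.359999/2 = 1.179999.
(Check via u − w = 2F/√(2b): u − w = -21.107528, 2F/√(2b) = -21.107534.)

b = 1.18 N·s/m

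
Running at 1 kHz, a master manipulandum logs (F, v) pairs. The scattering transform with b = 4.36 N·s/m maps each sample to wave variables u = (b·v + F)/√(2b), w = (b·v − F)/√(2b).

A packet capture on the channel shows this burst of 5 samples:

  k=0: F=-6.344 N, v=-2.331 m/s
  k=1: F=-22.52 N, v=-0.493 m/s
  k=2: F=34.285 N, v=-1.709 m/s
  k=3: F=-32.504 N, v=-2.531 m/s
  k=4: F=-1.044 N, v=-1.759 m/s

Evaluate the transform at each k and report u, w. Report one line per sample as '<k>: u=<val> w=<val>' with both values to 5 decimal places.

0: u=-5.59003 w=-1.29333
1: u=-8.35414 w=6.89833
2: u=9.08706 w=-14.13367
3: u=-14.74422 w=7.27027
4: u=-2.95068 w=-2.24359

k=0: b·v=4.36×(-2.331)=-10.16316; √(2b)=2.95296; u=(-10.16316+(-6.344))/2.95296=-5.59003, w=(-10.16316−(-6.344))/2.95296=-1.29333
k=1: b·v=4.36×(-0.493)=-2.14948; √(2b)=2.95296; u=(-2.14948+(-22.52))/2.95296=-8.35414, w=(-2.14948−(-22.52))/2.95296=6.89833
k=2: b·v=4.36×(-1.709)=-7.45124; √(2b)=2.95296; u=(-7.45124+34.285)/2.95296=9.08706, w=(-7.45124−34.285)/2.95296=-14.13367
k=3: b·v=4.36×(-2.531)=-11.03516; √(2b)=2.95296; u=(-11.03516+(-32.504))/2.95296=-14.74422, w=(-11.03516−(-32.504))/2.95296=7.27027
k=4: b·v=4.36×(-1.759)=-7.66924; √(2b)=2.95296; u=(-7.66924+(-1.044))/2.95296=-2.95068, w=(-7.66924−(-1.044))/2.95296=-2.24359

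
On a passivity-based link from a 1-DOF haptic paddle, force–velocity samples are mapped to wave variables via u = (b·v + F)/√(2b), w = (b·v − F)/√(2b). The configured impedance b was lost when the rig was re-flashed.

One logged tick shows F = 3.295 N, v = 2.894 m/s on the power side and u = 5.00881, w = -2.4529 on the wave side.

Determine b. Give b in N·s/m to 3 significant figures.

u + w = 2.5559;  u + w = √(2b)·v, so √(2b) = 2.5559/2.894 = 0.8832.
b = (√(2b))²/2 = 0.7800/2 = 0.3900.
(Check via u − w = 2F/√(2b): u − w = 7.4617, 2F/√(2b) = 7.4617.)

b = 0.39 N·s/m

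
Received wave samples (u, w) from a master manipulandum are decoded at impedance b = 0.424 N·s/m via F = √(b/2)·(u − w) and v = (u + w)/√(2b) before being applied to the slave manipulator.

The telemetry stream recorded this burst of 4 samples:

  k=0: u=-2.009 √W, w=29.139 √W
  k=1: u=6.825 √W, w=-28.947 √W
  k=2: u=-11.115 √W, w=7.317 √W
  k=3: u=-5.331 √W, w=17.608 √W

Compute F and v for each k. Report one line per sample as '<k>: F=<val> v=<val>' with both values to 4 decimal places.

k=0: u−w=-31.1480, u+w=27.1300; √(b/2)=0.4604, √(2b)=0.9209; F=0.4604×(-31.148)=-14.3416, v=27.1300/0.9209=29.4613
k=1: u−w=35.7720, u+w=-22.1220; √(b/2)=0.4604, √(2b)=0.9209; F=0.4604×35.772=16.4707, v=-22.1220/0.9209=-24.0230
k=2: u−w=-18.4320, u+w=-3.7980; √(b/2)=0.4604, √(2b)=0.9209; F=0.4604×(-18.432)=-8.4867, v=-3.7980/0.9209=-4.1244
k=3: u−w=-22.9390, u+w=12.2770; √(b/2)=0.4604, √(2b)=0.9209; F=0.4604×(-22.939)=-10.5619, v=12.2770/0.9209=13.3320

0: F=-14.3416 v=29.4613
1: F=16.4707 v=-24.0230
2: F=-8.4867 v=-4.1244
3: F=-10.5619 v=13.3320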